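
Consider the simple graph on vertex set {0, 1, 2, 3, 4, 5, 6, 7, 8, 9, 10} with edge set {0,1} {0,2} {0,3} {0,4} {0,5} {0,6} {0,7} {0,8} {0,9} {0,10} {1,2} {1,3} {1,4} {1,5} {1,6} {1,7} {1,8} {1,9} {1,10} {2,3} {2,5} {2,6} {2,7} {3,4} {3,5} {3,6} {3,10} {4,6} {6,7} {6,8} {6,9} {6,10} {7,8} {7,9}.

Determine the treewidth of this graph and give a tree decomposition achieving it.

Every bag has size at most 5, so the width is 5 − 1 = 4 and tw(G) ≤ 4. Conversely, {0, 1, 2, 3, 5} is a clique of size 5, and the vertices of any clique must share a bag in every tree decomposition; so some bag has ≥ 5 vertices and tw(G) ≥ 4. The upper and lower bounds meet at 4, so that is the treewidth.

Treewidth 4.
One optimal decomposition is:
Bags: B1 = {0, 1, 2, 3, 6}  B2 = {0, 1, 2, 6, 7}  B3 = {0, 1, 6, 7, 8}  B4 = {0, 1, 3, 6, 10}  B5 = {0, 1, 2, 3, 5}  B6 = {0, 1, 3, 4, 6}  B7 = {0, 1, 6, 7, 9}
Tree: B1–B2, B2–B3, B1–B4, B1–B5, B1–B6, B2–B7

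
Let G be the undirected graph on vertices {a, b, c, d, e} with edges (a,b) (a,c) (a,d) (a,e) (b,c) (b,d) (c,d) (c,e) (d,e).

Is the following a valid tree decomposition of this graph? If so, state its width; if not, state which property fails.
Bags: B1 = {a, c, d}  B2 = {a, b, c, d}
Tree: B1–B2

A tree decomposition must satisfy three properties: every vertex lies in some bag; for every edge, both endpoints lie together in some bag; and for every vertex, the bags containing it form a connected subtree. Here vertex e appears in no bag, so the decomposition is invalid.

No — vertex e appears in no bag.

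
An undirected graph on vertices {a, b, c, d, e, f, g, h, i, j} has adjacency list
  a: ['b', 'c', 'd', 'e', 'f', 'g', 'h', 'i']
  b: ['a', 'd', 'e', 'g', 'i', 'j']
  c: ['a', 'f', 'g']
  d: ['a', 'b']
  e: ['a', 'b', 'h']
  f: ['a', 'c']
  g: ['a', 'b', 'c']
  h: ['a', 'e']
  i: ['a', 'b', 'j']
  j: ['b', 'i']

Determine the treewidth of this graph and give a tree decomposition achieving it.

Every bag has size at most 3, so the width is 3 − 1 = 2 and tw(G) ≤ 2. On the other hand G contains the 3-clique {b, i, j}. A clique must lie in a single bag of any decomposition, so no decomposition can have width below 2. Therefore the treewidth is 2.

Treewidth 2.
Bags: B1 = {a, c, g}  B2 = {a, b, g}  B3 = {a, b, e}  B4 = {a, b, d}  B5 = {a, e, h}  B6 = {a, b, i}  B7 = {a, c, f}  B8 = {b, i, j}
Tree: B1–B2, B2–B3, B3–B4, B3–B5, B3–B6, B1–B7, B6–B8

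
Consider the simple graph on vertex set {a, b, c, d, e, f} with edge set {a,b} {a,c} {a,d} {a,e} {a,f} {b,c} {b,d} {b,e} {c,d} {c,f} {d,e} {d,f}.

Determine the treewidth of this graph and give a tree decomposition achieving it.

Treewidth 3.
Bags: B1 = {a, b, c, d}  B2 = {a, b, d, e}  B3 = {a, c, d, f}
Tree: B1–B2, B1–B3

Every bag has size at most 4, so the width is 4 − 1 = 3 and tw(G) ≤ 3. Conversely, {a, b, d, e} is a clique of size 4, and the vertices of any clique must share a bag in every tree decomposition; so some bag has ≥ 4 vertices and tw(G) ≥ 3. Hence tw(G) = 3 exactly.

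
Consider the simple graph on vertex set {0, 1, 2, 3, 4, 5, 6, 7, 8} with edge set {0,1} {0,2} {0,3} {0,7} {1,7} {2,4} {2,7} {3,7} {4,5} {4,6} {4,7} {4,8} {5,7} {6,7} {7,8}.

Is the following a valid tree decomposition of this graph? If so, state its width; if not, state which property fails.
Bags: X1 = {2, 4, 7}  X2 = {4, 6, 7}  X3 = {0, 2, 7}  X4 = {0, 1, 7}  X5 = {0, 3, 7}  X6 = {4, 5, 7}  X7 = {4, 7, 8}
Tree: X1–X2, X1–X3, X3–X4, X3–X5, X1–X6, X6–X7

Every vertex of G appears in some bag (union = {0, 1, 2, 3, 4, 5, 6, 7, 8}); every edge is covered by a bag; and for each vertex v the set of bags containing v is connected in the bag tree. The decomposition is therefore valid. The largest bag has 3 vertices, so the width is 2.

Yes; width 2.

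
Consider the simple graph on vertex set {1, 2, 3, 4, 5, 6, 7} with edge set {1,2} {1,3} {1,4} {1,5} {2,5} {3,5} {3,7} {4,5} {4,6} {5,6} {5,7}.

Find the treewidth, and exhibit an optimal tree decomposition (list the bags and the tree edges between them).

The largest bag has 3 vertices, giving width 2; this decomposition certifies tw(G) ≤ 2. For the lower bound, the 3 vertices {1, 2, 5} are pairwise adjacent, and any tree decomposition puts a clique entirely inside one bag — forcing width ≥ 2. Hence tw(G) = 2 exactly.

Treewidth 2.
One optimal decomposition is:
Bags: B1 = {3, 5, 7}  B2 = {1, 3, 5}  B3 = {1, 2, 5}  B4 = {1, 4, 5}  B5 = {4, 5, 6}
Tree: B1–B2, B2–B3, B3–B4, B4–B5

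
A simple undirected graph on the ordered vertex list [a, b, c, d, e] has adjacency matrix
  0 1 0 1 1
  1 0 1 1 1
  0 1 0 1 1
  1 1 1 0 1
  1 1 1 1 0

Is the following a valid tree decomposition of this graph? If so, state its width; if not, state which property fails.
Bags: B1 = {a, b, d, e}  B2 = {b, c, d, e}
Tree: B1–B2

Yes; width 3.

Every vertex of G appears in some bag (union = {a, b, c, d, e}); every edge is covered by a bag; and for each vertex v the set of bags containing v is connected in the bag tree. The decomposition is therefore valid. The largest bag has 4 vertices, so the width is 3.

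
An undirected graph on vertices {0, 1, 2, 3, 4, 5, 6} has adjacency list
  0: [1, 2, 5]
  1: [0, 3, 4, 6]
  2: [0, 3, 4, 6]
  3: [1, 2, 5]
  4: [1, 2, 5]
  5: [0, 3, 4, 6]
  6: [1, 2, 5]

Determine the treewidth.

3

A width-3 tree decomposition is:
Bags: B1 = {1, 2, 3, 5}  B2 = {1, 2, 4, 5}  B3 = {1, 2, 5, 6}  B4 = {0, 1, 2, 5}
Tree: B1–B2, B2–B3, B3–B4
Every bag has size at most 4, so the width is 4 − 1 = 3 and tw(G) ≤ 3. For the lower bound: the 4 vertex sets {3,5}, {2,4}, {1}, {6} are disjoint, each induces a connected subgraph, and every pair is joined by at least one edge of G. Contracting each set to a single vertex therefore yields K_{4} as a minor, and since treewidth is minor-monotone, tw(G) ≥ tw(K_{4}) = 3. The upper and lower bounds meet at 3, so that is the treewidth.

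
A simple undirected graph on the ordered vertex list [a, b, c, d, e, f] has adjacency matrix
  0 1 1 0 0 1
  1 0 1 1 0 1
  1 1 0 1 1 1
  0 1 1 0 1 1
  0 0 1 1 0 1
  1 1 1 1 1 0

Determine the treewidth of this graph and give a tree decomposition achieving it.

Every bag has size at most 4, so the width is 4 − 1 = 3 and tw(G) ≤ 3. On the other hand G contains the 4-clique {c, d, e, f}. A clique must lie in a single bag of any decomposition, so no decomposition can have width below 3. Combining the bounds, tw(G) = 3.

Treewidth 3.
One such decomposition:
Bags: B1 = {a, b, c, f}  B2 = {b, c, d, f}  B3 = {c, d, e, f}
Tree: B1–B2, B2–B3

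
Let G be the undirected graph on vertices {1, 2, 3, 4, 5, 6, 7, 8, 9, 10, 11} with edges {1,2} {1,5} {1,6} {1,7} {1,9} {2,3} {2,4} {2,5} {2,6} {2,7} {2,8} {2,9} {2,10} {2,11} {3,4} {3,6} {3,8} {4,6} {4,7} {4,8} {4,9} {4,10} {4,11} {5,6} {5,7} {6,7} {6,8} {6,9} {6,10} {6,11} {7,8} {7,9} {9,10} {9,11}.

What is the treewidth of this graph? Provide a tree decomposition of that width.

Treewidth 4.
One optimal decomposition is:
Bags: B1 = {1, 2, 6, 7, 9}  B2 = {2, 4, 6, 7, 9}  B3 = {2, 4, 6, 9, 11}  B4 = {2, 4, 6, 7, 8}  B5 = {1, 2, 5, 6, 7}  B6 = {2, 3, 4, 6, 8}  B7 = {2, 4, 6, 9, 10}
Tree: B1–B2, B2–B3, B2–B4, B1–B5, B4–B6, B3–B7

Each bag holds 5 vertices, so the decomposition has width 4, which upper-bounds the treewidth. Conversely, {1, 2, 6, 7, 9} is a clique of size 5, and the vertices of any clique must share a bag in every tree decomposition; so some bag has ≥ 5 vertices and tw(G) ≥ 4. Combining the bounds, tw(G) = 4.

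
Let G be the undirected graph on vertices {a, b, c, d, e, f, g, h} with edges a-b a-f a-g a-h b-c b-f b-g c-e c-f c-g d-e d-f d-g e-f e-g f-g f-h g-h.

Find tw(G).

3

A width-3 tree decomposition is:
Bags: B1 = {c, e, f, g}  B2 = {b, c, f, g}  B3 = {a, b, f, g}  B4 = {a, f, g, h}  B5 = {d, e, f, g}
Tree: B1–B2, B2–B3, B3–B4, B1–B5
Every bag has size at most 4, so the width is 4 − 1 = 3 and tw(G) ≤ 3. For the lower bound, the 4 vertices {d, e, f, g} are pairwise adjacent, and any tree decomposition puts a clique entirely inside one bag — forcing width ≥ 3. Combining the bounds, tw(G) = 3.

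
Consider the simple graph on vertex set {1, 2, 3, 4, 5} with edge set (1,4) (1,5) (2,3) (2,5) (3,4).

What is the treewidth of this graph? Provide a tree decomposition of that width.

Every bag has size at most 3, so the width is 3 − 1 = 2 and tw(G) ≤ 2. Since 5–1–4–3–2–5 is a cycle in G, G is not acyclic. Forests are exactly the graphs of treewidth ≤ 1, so tw(G) ≥ 2. Hence tw(G) = 2 exactly.

Treewidth 2.
One such decomposition:
Bags: B1 = {1, 4, 5}  B2 = {3, 4, 5}  B3 = {2, 3, 5}
Tree: B1–B2, B2–B3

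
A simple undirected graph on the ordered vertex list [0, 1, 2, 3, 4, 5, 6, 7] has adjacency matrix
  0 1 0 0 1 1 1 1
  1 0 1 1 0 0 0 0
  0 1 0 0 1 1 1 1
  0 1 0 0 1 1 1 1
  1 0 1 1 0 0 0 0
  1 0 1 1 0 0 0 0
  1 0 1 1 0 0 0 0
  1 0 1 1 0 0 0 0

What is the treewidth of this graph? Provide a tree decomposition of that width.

Each bag holds 4 vertices, so the decomposition has width 3, which upper-bounds the treewidth. For the lower bound: the 4 vertex sets {2,4}, {3,5}, {0}, {6} are disjoint, each induces a connected subgraph, and every pair is joined by at least one edge of G. Contracting each set to a single vertex therefore yields K_{4} as a minor, and since treewidth is minor-monotone, tw(G) ≥ tw(K_{4}) = 3. Therefore the treewidth is 3.

Treewidth 3.
One optimal decomposition is:
Bags: B1 = {0, 2, 3, 4}  B2 = {0, 2, 3, 5}  B3 = {0, 2, 3, 6}  B4 = {0, 2, 3, 7}  B5 = {0, 1, 2, 3}
Tree: B1–B2, B2–B3, B3–B4, B4–B5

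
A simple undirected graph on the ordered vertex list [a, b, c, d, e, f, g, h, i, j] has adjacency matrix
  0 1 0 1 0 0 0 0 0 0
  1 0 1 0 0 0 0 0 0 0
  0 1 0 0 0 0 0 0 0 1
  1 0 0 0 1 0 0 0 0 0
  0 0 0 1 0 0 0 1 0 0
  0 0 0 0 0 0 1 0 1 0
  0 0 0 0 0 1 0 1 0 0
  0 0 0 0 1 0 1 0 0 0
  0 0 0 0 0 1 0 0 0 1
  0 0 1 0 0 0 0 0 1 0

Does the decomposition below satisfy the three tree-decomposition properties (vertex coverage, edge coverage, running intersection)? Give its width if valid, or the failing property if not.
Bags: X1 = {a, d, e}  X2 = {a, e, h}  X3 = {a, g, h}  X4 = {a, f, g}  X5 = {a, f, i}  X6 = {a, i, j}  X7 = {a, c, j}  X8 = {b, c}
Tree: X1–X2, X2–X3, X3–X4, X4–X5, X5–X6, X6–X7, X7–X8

A tree decomposition must satisfy three properties: every vertex lies in some bag; for every edge, both endpoints lie together in some bag; and for every vertex, the bags containing it form a connected subtree. Here edge (a,b) lies in no bag, so the decomposition is invalid.

No — edge (a,b) lies in no bag.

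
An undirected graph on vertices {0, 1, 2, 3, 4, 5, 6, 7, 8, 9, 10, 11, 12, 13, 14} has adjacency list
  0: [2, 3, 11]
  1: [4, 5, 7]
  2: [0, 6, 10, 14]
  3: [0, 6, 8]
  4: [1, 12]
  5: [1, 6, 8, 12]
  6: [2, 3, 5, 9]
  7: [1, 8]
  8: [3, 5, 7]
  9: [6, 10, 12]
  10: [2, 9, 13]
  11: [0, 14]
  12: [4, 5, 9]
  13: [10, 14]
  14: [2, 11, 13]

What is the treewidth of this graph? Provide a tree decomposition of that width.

Every bag has size at most 4, so the width is 4 − 1 = 3 and tw(G) ≤ 3. For the lower bound: the 4 vertex sets {1,4,7}, {12}, {5}, {3,6,8,9} are disjoint, each induces a connected subgraph, and every pair is joined by at least one edge of G. Contracting each set to a single vertex therefore yields K_{4} as a minor, and since treewidth is minor-monotone, tw(G) ≥ tw(K_{4}) = 3. The upper and lower bounds meet at 3, so that is the treewidth.

Treewidth 3.
One optimal decomposition is:
Bags: B1 = {1, 4, 7, 12}  B2 = {1, 5, 7, 12}  B3 = {5, 7, 8, 12}  B4 = {5, 8, 9, 12}  B5 = {5, 6, 8, 9}  B6 = {3, 6, 8, 9}  B7 = {3, 6, 9, 10}  B8 = {2, 3, 6, 10}  B9 = {0, 2, 3, 10}  B10 = {0, 2, 10, 13}  B11 = {0, 2, 13, 14}  B12 = {0, 11, 13, 14}
Tree: B1–B2, B2–B3, B3–B4, B4–B5, B5–B6, B6–B7, B7–B8, B8–B9, B9–B10, B10–B11, B11–B12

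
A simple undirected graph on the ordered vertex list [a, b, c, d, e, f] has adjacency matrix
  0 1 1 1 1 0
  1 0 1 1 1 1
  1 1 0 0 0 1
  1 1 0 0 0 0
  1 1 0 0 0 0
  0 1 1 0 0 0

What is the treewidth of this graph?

2

A width-2 tree decomposition is:
Bags: B1 = {b, c, f}  B2 = {a, b, c}  B3 = {a, b, d}  B4 = {a, b, e}
Tree: B1–B2, B2–B3, B2–B4
The largest bag has 3 vertices, giving width 2; this decomposition certifies tw(G) ≤ 2. On the other hand G contains the 3-clique {a, b, d}. A clique must lie in a single bag of any decomposition, so no decomposition can have width below 2. Hence tw(G) = 2 exactly.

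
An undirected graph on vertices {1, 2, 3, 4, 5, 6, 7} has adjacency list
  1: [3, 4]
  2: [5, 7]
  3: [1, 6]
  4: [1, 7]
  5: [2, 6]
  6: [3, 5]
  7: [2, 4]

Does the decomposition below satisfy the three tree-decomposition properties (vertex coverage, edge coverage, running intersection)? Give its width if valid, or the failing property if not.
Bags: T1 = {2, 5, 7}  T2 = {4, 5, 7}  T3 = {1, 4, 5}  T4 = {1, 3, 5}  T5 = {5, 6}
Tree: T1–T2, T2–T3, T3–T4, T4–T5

No — edge (3,6) lies in no bag.

A tree decomposition must satisfy three properties: every vertex lies in some bag; for every edge, both endpoints lie together in some bag; and for every vertex, the bags containing it form a connected subtree. Here edge (3,6) lies in no bag, so the decomposition is invalid.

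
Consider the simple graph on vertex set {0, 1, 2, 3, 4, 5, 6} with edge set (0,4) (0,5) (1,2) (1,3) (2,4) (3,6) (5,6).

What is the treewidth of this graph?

2

A width-2 tree decomposition is:
Bags: B1 = {1, 2, 3}  B2 = {2, 3, 4}  B3 = {0, 3, 4}  B4 = {0, 3, 5}  B5 = {3, 5, 6}
Tree: B1–B2, B2–B3, B3–B4, B4–B5
Every bag has size at most 3, so the width is 3 − 1 = 2 and tw(G) ≤ 2. The edges 3–1–2–4–0–5–6–3 form a cycle, so G is not a tree and its treewidth is at least 2. The upper and lower bounds meet at 2, so that is the treewidth.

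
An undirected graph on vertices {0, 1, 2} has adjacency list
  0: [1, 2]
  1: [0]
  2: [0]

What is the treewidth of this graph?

1

A width-1 tree decomposition is:
Bags: B1 = {0, 2}  B2 = {0, 1}
Tree: B1–B2
Each bag holds 2 vertices, so the decomposition has width 1, which upper-bounds the treewidth. G has an edge, so its treewidth is at least 1. Combining the bounds, tw(G) = 1.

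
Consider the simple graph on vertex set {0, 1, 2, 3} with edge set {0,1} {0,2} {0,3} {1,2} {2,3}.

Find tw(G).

2

A width-2 tree decomposition is:
Bags: B1 = {0, 1, 2}  B2 = {0, 2, 3}
Tree: B1–B2
Every bag has size at most 3, so the width is 3 − 1 = 2 and tw(G) ≤ 2. On the other hand G contains the 3-clique {0, 1, 2}. A clique must lie in a single bag of any decomposition, so no decomposition can have width below 2. Hence tw(G) = 2 exactly.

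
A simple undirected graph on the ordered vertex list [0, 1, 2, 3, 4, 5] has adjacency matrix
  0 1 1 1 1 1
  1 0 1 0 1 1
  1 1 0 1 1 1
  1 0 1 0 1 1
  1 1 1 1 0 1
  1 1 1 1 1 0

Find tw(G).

4

A width-4 tree decomposition is:
Bags: B1 = {0, 1, 2, 4, 5}  B2 = {0, 2, 3, 4, 5}
Tree: B1–B2
The largest bag has 5 vertices, giving width 4; this decomposition certifies tw(G) ≤ 4. Conversely, {0, 1, 2, 4, 5} is a clique of size 5, and the vertices of any clique must share a bag in every tree decomposition; so some bag has ≥ 5 vertices and tw(G) ≥ 4. Therefore the treewidth is 4.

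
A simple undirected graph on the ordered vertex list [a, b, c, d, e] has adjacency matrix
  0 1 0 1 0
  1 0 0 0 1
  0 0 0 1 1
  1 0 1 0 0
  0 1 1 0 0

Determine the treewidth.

2

A width-2 tree decomposition is:
Bags: B1 = {a, c, d}  B2 = {a, c, e}  B3 = {a, b, e}
Tree: B1–B2, B2–B3
Every bag has size at most 3, so the width is 3 − 1 = 2 and tw(G) ≤ 2. The edges a–d–c–e–b–a form a cycle, so G is not a tree and its treewidth is at least 2. Combining the bounds, tw(G) = 2.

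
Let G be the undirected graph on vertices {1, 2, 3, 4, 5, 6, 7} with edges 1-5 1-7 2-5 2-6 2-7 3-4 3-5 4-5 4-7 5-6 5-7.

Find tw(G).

A width-2 tree decomposition is:
Bags: B1 = {2, 5, 7}  B2 = {2, 5, 6}  B3 = {1, 5, 7}  B4 = {4, 5, 7}  B5 = {3, 4, 5}
Tree: B1–B2, B1–B3, B1–B4, B4–B5
Each bag holds 3 vertices, so the decomposition has width 2, which upper-bounds the treewidth. Conversely, {3, 4, 5} is a clique of size 3, and the vertices of any clique must share a bag in every tree decomposition; so some bag has ≥ 3 vertices and tw(G) ≥ 2. Therefore the treewidth is 2.

2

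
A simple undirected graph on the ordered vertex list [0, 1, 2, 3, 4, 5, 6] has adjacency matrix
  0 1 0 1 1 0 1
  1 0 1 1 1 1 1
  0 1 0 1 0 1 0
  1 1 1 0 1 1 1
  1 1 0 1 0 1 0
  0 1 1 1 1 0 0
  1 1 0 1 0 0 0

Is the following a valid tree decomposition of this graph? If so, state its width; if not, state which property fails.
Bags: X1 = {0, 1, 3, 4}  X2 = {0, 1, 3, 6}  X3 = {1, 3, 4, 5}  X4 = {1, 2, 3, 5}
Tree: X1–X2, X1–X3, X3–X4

Yes; width 3.

Every vertex of G appears in some bag (union = {0, 1, 2, 3, 4, 5, 6}); every edge is covered by a bag; and for each vertex v the set of bags containing v is connected in the bag tree. The decomposition is therefore valid. The largest bag has 4 vertices, so the width is 3.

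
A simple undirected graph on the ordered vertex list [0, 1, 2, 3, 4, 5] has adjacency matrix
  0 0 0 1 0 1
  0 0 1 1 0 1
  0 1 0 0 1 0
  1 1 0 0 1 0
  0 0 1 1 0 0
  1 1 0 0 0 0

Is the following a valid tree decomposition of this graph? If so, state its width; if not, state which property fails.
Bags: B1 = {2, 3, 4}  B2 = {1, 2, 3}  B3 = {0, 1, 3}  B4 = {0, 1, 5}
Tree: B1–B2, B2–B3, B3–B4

Vertex coverage: the bags together contain {0, 1, 2, 3, 4, 5}, the full vertex set. Edge coverage: each edge of G has both endpoints in at least one bag. Running intersection: for every vertex, the bags containing it form a connected subtree. All three properties hold, so this is a valid tree decomposition of width max|bag| − 1 = 2, and hence tw(G) ≤ 2.

Yes; width 2.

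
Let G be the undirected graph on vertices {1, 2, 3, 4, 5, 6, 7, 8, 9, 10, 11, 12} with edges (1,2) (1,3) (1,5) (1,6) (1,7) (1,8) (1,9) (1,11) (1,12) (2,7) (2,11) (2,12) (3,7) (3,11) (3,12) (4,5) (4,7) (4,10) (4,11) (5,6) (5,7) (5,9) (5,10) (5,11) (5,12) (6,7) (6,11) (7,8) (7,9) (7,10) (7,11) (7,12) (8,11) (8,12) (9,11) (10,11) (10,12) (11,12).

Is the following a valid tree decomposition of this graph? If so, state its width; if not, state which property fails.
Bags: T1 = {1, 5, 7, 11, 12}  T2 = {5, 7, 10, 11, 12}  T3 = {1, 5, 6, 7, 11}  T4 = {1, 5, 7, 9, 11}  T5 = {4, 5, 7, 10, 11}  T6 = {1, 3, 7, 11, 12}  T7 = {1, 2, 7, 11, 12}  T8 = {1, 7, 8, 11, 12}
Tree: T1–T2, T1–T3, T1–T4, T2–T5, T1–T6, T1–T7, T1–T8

Checking the three conditions: (i) the bags cover all of {1, 2, 3, 4, 5, 6, 7, 8, 9, 10, 11, 12}; (ii) for each edge, some bag contains both endpoints; (iii) the bags containing any fixed vertex form a subtree. All hold, so the decomposition is valid with width 5 − 1 = 4.

Yes; width 4.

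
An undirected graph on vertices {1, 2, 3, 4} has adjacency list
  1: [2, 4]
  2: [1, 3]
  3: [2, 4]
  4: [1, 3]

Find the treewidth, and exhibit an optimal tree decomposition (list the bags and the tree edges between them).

Each bag holds 3 vertices, so the decomposition has width 2, which upper-bounds the treewidth. For the lower bound, G contains the cycle 2–3–4–1–2, so G is not a forest; only forests have treewidth ≤ 1, hence tw(G) ≥ 2. The upper and lower bounds meet at 2, so that is the treewidth.

Treewidth 2.
One optimal decomposition is:
Bags: B1 = {2, 3, 4}  B2 = {1, 2, 4}
Tree: B1–B2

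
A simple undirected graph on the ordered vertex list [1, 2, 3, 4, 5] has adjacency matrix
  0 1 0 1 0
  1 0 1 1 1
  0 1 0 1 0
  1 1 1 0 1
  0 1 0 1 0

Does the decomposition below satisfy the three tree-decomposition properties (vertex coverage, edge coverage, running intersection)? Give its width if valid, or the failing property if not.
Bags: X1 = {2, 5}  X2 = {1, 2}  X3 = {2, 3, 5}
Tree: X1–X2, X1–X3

A tree decomposition must satisfy three properties: every vertex lies in some bag; for every edge, both endpoints lie together in some bag; and for every vertex, the bags containing it form a connected subtree. Here vertex 4 appears in no bag, so the decomposition is invalid.

No — vertex 4 appears in no bag.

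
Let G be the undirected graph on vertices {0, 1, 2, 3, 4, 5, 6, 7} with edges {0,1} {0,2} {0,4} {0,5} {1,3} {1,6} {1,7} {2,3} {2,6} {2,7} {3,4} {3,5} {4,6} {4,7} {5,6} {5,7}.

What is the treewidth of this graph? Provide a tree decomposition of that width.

Each bag holds 5 vertices, so the decomposition has width 4, which upper-bounds the treewidth. For the lower bound: the 5 vertex sets {3,4}, {1,7}, {0,2}, {5}, {6} are disjoint, each induces a connected subgraph, and every pair is joined by at least one edge of G. Contracting each set to a single vertex therefore yields K_{5} as a minor, and since treewidth is minor-monotone, tw(G) ≥ tw(K_{5}) = 4. Therefore the treewidth is 4.

Treewidth 4.
Bags: B1 = {1, 2, 3, 4, 5}  B2 = {1, 2, 4, 5, 7}  B3 = {0, 1, 2, 4, 5}  B4 = {1, 2, 4, 5, 6}
Tree: B1–B2, B2–B3, B3–B4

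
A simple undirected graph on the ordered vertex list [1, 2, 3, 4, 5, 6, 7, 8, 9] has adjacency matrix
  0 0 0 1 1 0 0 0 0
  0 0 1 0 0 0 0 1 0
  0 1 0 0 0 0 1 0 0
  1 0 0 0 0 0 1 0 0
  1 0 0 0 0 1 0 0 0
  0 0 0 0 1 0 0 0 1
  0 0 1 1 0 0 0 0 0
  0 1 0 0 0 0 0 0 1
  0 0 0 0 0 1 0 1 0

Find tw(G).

A width-2 tree decomposition is:
Bags: B1 = {1, 5, 6}  B2 = {1, 4, 6}  B3 = {4, 6, 7}  B4 = {3, 6, 7}  B5 = {2, 3, 6}  B6 = {2, 6, 8}  B7 = {6, 8, 9}
Tree: B1–B2, B2–B3, B3–B4, B4–B5, B5–B6, B6–B7
Each bag holds 3 vertices, so the decomposition has width 2, which upper-bounds the treewidth. The edges 6–5–1–4–7–3–2–8–9–6 form a cycle, so G is not a tree and its treewidth is at least 2. Hence tw(G) = 2 exactly.

2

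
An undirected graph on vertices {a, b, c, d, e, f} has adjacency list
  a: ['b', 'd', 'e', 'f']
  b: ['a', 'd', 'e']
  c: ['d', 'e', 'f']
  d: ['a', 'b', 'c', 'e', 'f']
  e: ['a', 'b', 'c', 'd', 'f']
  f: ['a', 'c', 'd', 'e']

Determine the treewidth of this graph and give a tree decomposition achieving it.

Treewidth 3.
Bags: B1 = {a, d, e, f}  B2 = {a, b, d, e}  B3 = {c, d, e, f}
Tree: B1–B2, B1–B3

Each bag holds 4 vertices, so the decomposition has width 3, which upper-bounds the treewidth. For the lower bound, the 4 vertices {c, d, e, f} are pairwise adjacent, and any tree decomposition puts a clique entirely inside one bag — forcing width ≥ 3. The upper and lower bounds meet at 3, so that is the treewidth.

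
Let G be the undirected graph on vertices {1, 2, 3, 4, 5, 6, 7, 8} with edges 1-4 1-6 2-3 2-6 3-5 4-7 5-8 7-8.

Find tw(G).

A width-2 tree decomposition is:
Bags: B1 = {1, 4, 7}  B2 = {1, 6, 7}  B3 = {2, 6, 7}  B4 = {2, 3, 7}  B5 = {3, 5, 7}  B6 = {5, 7, 8}
Tree: B1–B2, B2–B3, B3–B4, B4–B5, B5–B6
Each bag holds 3 vertices, so the decomposition has width 2, which upper-bounds the treewidth. The edges 7–4–1–6–2–3–5–8–7 form a cycle, so G is not a tree and its treewidth is at least 2. Therefore the treewidth is 2.

2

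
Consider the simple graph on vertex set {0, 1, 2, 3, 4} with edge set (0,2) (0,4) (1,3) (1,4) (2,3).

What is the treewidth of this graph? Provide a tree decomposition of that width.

Each bag holds 3 vertices, so the decomposition has width 2, which upper-bounds the treewidth. The edges 2–3–1–4–0–2 form a cycle, so G is not a tree and its treewidth is at least 2. Combining the bounds, tw(G) = 2.

Treewidth 2.
Bags: B1 = {1, 2, 3}  B2 = {1, 2, 4}  B3 = {0, 2, 4}
Tree: B1–B2, B2–B3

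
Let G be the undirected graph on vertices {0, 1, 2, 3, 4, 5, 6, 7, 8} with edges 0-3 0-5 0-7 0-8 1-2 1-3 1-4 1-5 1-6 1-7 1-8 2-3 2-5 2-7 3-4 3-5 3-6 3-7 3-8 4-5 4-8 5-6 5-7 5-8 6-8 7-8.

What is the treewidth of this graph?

4

A width-4 tree decomposition is:
Bags: B1 = {1, 3, 5, 7, 8}  B2 = {1, 2, 3, 5, 7}  B3 = {1, 3, 5, 6, 8}  B4 = {0, 3, 5, 7, 8}  B5 = {1, 3, 4, 5, 8}
Tree: B1–B2, B1–B3, B1–B4, B1–B5
Each bag holds 5 vertices, so the decomposition has width 4, which upper-bounds the treewidth. On the other hand G contains the 5-clique {0, 3, 5, 7, 8}. A clique must lie in a single bag of any decomposition, so no decomposition can have width below 4. The upper and lower bounds meet at 4, so that is the treewidth.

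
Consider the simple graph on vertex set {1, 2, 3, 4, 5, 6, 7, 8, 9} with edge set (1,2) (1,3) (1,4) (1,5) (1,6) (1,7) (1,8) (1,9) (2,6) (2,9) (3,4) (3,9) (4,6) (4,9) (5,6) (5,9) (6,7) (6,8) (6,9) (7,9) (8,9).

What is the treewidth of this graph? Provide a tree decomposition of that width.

Treewidth 3.
One optimal decomposition is:
Bags: B1 = {1, 4, 6, 9}  B2 = {1, 3, 4, 9}  B3 = {1, 6, 7, 9}  B4 = {1, 2, 6, 9}  B5 = {1, 6, 8, 9}  B6 = {1, 5, 6, 9}
Tree: B1–B2, B1–B3, B1–B4, B3–B5, B5–B6

Every bag has size at most 4, so the width is 4 − 1 = 3 and tw(G) ≤ 3. Conversely, {1, 3, 4, 9} is a clique of size 4, and the vertices of any clique must share a bag in every tree decomposition; so some bag has ≥ 4 vertices and tw(G) ≥ 3. The upper and lower bounds meet at 3, so that is the treewidth.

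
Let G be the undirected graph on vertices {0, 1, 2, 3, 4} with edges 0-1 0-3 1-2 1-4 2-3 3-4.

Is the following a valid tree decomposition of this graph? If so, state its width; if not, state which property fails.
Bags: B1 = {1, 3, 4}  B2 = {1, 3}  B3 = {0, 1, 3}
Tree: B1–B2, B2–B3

A tree decomposition must satisfy three properties: every vertex lies in some bag; for every edge, both endpoints lie together in some bag; and for every vertex, the bags containing it form a connected subtree. Here vertex 2 appears in no bag, so the decomposition is invalid.

No — vertex 2 appears in no bag.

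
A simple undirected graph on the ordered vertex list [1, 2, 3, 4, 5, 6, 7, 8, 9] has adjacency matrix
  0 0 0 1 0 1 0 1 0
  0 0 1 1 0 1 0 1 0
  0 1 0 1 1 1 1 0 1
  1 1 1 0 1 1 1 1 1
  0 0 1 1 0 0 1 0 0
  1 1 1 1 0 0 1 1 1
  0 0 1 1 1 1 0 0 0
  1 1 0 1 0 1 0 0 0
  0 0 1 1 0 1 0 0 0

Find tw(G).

3

A width-3 tree decomposition is:
Bags: B1 = {2, 4, 6, 8}  B2 = {2, 3, 4, 6}  B3 = {3, 4, 6, 7}  B4 = {1, 4, 6, 8}  B5 = {3, 4, 5, 7}  B6 = {3, 4, 6, 9}
Tree: B1–B2, B2–B3, B1–B4, B3–B5, B2–B6
Every bag has size at most 4, so the width is 4 − 1 = 3 and tw(G) ≤ 3. Conversely, {3, 4, 5, 7} is a clique of size 4, and the vertices of any clique must share a bag in every tree decomposition; so some bag has ≥ 4 vertices and tw(G) ≥ 3. Hence tw(G) = 3 exactly.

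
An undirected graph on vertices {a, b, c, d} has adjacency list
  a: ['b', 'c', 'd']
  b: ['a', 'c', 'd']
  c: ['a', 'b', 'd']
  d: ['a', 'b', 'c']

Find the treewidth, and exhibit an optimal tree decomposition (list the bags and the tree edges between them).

A single bag containing all 4 vertices is trivially a valid decomposition of width 3. For the lower bound, the 4 vertices {a, b, c, d} are pairwise adjacent, and any tree decomposition puts a clique entirely inside one bag — forcing width ≥ 3. Hence tw(G) = 3 exactly.

Treewidth 3.
One optimal decomposition is:
Bags: B1 = {a, b, c, d}
Tree: (single bag)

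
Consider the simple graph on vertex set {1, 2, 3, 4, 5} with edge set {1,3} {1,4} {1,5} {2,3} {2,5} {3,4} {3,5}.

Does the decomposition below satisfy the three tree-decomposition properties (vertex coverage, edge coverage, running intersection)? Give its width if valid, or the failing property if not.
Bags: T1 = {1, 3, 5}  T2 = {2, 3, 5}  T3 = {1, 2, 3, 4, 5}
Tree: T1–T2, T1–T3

A tree decomposition must satisfy three properties: every vertex lies in some bag; for every edge, both endpoints lie together in some bag; and for every vertex, the bags containing it form a connected subtree. Here bags containing vertex 2 are not connected in the tree, so the decomposition is invalid.

No — bags containing vertex 2 are not connected in the tree.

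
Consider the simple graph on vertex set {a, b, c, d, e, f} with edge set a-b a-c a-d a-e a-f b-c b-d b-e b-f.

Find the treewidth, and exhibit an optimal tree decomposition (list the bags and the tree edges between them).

Treewidth 2.
Bags: B1 = {a, b, d}  B2 = {a, b, c}  B3 = {a, b, e}  B4 = {a, b, f}
Tree: B1–B2, B2–B3, B3–B4

Every bag has size at most 3, so the width is 3 − 1 = 2 and tw(G) ≤ 2. Conversely, {a, b, d} is a clique of size 3, and the vertices of any clique must share a bag in every tree decomposition; so some bag has ≥ 3 vertices and tw(G) ≥ 2. Hence tw(G) = 2 exactly.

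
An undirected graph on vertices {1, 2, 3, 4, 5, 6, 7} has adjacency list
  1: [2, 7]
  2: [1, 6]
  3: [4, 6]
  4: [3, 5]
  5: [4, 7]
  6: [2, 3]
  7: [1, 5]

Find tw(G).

2

A width-2 tree decomposition is:
Bags: B1 = {1, 5, 7}  B2 = {1, 4, 5}  B3 = {1, 3, 4}  B4 = {1, 3, 6}  B5 = {1, 2, 6}
Tree: B1–B2, B2–B3, B3–B4, B4–B5
The largest bag has 3 vertices, giving width 2; this decomposition certifies tw(G) ≤ 2. For the lower bound, G contains the cycle 1–7–5–4–3–6–2–1, so G is not a forest; only forests have treewidth ≤ 1, hence tw(G) ≥ 2. Hence tw(G) = 2 exactly.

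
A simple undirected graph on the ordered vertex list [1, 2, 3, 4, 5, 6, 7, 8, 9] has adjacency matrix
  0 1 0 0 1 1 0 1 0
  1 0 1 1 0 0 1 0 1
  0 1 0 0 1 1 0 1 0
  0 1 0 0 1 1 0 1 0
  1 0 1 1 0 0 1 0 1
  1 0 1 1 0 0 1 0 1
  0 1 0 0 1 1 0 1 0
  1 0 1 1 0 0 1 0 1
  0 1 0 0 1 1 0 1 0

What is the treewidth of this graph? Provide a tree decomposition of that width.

Every bag has size at most 5, so the width is 5 − 1 = 4 and tw(G) ≤ 4. For the lower bound: the 5 vertex sets {4,8}, {1,2}, {3,6}, {5}, {7} are disjoint, each induces a connected subgraph, and every pair is joined by at least one edge of G. Contracting each set to a single vertex therefore yields K_{5} as a minor, and since treewidth is minor-monotone, tw(G) ≥ tw(K_{5}) = 4. The upper and lower bounds meet at 4, so that is the treewidth.

Treewidth 4.
One such decomposition:
Bags: B1 = {2, 4, 5, 6, 8}  B2 = {1, 2, 5, 6, 8}  B3 = {2, 3, 5, 6, 8}  B4 = {2, 5, 6, 7, 8}  B5 = {2, 5, 6, 8, 9}
Tree: B1–B2, B2–B3, B3–B4, B4–B5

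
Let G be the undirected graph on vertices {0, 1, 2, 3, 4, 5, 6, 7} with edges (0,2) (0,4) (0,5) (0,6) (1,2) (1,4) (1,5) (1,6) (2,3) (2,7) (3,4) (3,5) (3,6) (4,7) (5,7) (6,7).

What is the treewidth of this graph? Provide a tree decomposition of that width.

Every bag has size at most 5, so the width is 5 − 1 = 4 and tw(G) ≤ 4. For the lower bound: the 5 vertex sets {5,7}, {1,4}, {2,3}, {6}, {0} are disjoint, each induces a connected subgraph, and every pair is joined by at least one edge of G. Contracting each set to a single vertex therefore yields K_{5} as a minor, and since treewidth is minor-monotone, tw(G) ≥ tw(K_{5}) = 4. The upper and lower bounds meet at 4, so that is the treewidth.

Treewidth 4.
Bags: B1 = {2, 4, 5, 6, 7}  B2 = {1, 2, 4, 5, 6}  B3 = {2, 3, 4, 5, 6}  B4 = {0, 2, 4, 5, 6}
Tree: B1–B2, B2–B3, B3–B4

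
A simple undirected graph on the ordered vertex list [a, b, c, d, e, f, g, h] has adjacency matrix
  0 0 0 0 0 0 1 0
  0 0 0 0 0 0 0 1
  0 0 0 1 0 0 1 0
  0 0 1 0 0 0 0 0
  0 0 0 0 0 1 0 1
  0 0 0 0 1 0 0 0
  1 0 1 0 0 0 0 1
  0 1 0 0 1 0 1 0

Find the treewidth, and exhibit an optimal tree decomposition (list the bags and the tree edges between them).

Treewidth 1.
One such decomposition:
Bags: B1 = {b, h}  B2 = {e, h}  B3 = {e, f}  B4 = {g, h}  B5 = {c, g}  B6 = {c, d}  B7 = {a, g}
Tree: B1–B2, B2–B3, B1–B4, B4–B5, B5–B6, B5–B7

The largest bag has 2 vertices, giving width 1; this decomposition certifies tw(G) ≤ 1. Any graph with an edge has treewidth ≥ 1, and G has the edge b–h. Combining the bounds, tw(G) = 1.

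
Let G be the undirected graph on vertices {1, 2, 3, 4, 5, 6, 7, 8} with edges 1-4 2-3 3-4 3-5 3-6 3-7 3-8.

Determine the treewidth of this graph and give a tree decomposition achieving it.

Treewidth 1.
One optimal decomposition is:
Bags: B1 = {3, 7}  B2 = {3, 8}  B3 = {3, 6}  B4 = {3, 4}  B5 = {2, 3}  B6 = {1, 4}  B7 = {3, 5}
Tree: B1–B2, B2–B3, B3–B4, B1–B5, B4–B6, B1–B7

Each bag holds 2 vertices, so the decomposition has width 1, which upper-bounds the treewidth. Since G has at least one edge (e.g. 7–3), it is not an edgeless graph, so tw(G) ≥ 1. The upper and lower bounds meet at 1, so that is the treewidth.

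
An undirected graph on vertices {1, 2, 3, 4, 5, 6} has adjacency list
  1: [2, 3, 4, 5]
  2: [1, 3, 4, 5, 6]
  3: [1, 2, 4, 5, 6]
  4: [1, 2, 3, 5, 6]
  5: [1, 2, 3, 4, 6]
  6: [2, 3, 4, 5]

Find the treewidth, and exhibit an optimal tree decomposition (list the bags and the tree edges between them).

Treewidth 4.
One such decomposition:
Bags: B1 = {1, 2, 3, 4, 5}  B2 = {2, 3, 4, 5, 6}
Tree: B1–B2

The largest bag has 5 vertices, giving width 4; this decomposition certifies tw(G) ≤ 4. On the other hand G contains the 5-clique {1, 2, 3, 4, 5}. A clique must lie in a single bag of any decomposition, so no decomposition can have width below 4. Combining the bounds, tw(G) = 4.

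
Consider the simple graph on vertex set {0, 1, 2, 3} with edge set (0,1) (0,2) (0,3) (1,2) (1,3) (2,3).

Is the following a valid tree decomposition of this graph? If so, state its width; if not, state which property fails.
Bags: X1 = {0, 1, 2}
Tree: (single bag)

No — vertex 3 appears in no bag.

A tree decomposition must satisfy three properties: every vertex lies in some bag; for every edge, both endpoints lie together in some bag; and for every vertex, the bags containing it form a connected subtree. Here vertex 3 appears in no bag, so the decomposition is invalid.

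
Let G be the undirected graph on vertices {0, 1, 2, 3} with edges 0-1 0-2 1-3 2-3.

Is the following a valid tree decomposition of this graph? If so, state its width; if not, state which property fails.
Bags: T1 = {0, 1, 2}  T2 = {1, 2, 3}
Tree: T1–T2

Every vertex of G appears in some bag (union = {0, 1, 2, 3}); every edge is covered by a bag; and for each vertex v the set of bags containing v is connected in the bag tree. The decomposition is therefore valid. The largest bag has 3 vertices, so the width is 2.

Yes; width 2.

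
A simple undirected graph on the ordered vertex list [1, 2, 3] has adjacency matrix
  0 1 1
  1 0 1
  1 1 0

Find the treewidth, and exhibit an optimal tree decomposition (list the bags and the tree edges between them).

Treewidth 2.
One such decomposition:
Bags: B1 = {1, 2, 3}
Tree: (single bag)

With just one bag of size 3, the width is 3 − 1 = 2, so tw(G) ≤ 2. Conversely, {1, 2, 3} is a clique of size 3, and the vertices of any clique must share a bag in every tree decomposition; so some bag has ≥ 3 vertices and tw(G) ≥ 2. Therefore the treewidth is 2.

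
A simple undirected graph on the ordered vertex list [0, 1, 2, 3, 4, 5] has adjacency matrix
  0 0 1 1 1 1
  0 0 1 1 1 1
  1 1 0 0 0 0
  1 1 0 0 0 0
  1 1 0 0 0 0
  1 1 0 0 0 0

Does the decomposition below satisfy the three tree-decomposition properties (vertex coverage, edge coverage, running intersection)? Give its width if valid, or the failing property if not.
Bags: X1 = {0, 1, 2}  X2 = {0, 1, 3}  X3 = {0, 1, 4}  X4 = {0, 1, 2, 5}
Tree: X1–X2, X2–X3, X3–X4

A tree decomposition must satisfy three properties: every vertex lies in some bag; for every edge, both endpoints lie together in some bag; and for every vertex, the bags containing it form a connected subtree. Here bags containing vertex 2 are not connected in the tree, so the decomposition is invalid.

No — bags containing vertex 2 are not connected in the tree.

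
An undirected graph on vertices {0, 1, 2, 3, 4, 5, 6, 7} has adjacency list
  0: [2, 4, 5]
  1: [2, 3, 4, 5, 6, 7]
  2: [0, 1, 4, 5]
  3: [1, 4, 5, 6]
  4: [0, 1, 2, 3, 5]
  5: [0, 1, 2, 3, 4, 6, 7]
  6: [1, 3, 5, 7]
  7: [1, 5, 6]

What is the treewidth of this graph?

3

A width-3 tree decomposition is:
Bags: B1 = {1, 3, 5, 6}  B2 = {1, 3, 4, 5}  B3 = {1, 2, 4, 5}  B4 = {1, 5, 6, 7}  B5 = {0, 2, 4, 5}
Tree: B1–B2, B2–B3, B1–B4, B3–B5
Each bag holds 4 vertices, so the decomposition has width 3, which upper-bounds the treewidth. Conversely, {0, 2, 4, 5} is a clique of size 4, and the vertices of any clique must share a bag in every tree decomposition; so some bag has ≥ 4 vertices and tw(G) ≥ 3. Combining the bounds, tw(G) = 3.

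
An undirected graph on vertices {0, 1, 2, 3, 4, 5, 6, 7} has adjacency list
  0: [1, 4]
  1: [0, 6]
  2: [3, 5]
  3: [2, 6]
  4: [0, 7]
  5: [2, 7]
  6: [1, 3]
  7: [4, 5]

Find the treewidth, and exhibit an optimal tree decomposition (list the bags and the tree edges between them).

Treewidth 2.
One such decomposition:
Bags: B1 = {2, 3, 6}  B2 = {2, 5, 6}  B3 = {5, 6, 7}  B4 = {4, 6, 7}  B5 = {0, 4, 6}  B6 = {0, 1, 6}
Tree: B1–B2, B2–B3, B3–B4, B4–B5, B5–B6

Each bag holds 3 vertices, so the decomposition has width 2, which upper-bounds the treewidth. Since 6–3–2–5–7–4–0–1–6 is a cycle in G, G is not acyclic. Forests are exactly the graphs of treewidth ≤ 1, so tw(G) ≥ 2. Combining the bounds, tw(G) = 2.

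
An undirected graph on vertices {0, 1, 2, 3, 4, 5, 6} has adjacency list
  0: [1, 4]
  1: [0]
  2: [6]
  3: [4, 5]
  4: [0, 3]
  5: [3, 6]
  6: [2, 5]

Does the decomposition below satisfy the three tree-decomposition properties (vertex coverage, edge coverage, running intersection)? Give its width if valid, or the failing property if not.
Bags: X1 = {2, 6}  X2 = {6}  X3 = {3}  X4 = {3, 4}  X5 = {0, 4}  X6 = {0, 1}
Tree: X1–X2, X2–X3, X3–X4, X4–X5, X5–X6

A tree decomposition must satisfy three properties: every vertex lies in some bag; for every edge, both endpoints lie together in some bag; and for every vertex, the bags containing it form a connected subtree. Here vertex 5 appears in no bag, so the decomposition is invalid.

No — vertex 5 appears in no bag.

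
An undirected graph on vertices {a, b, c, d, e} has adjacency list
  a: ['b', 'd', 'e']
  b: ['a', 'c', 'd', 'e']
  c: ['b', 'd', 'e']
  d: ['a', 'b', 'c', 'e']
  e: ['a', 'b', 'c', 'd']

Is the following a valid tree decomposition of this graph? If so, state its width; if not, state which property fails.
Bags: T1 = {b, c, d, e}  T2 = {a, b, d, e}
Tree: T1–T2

Yes; width 3.

Every vertex of G appears in some bag (union = {a, b, c, d, e}); every edge is covered by a bag; and for each vertex v the set of bags containing v is connected in the bag tree. The decomposition is therefore valid. The largest bag has 4 vertices, so the width is 3.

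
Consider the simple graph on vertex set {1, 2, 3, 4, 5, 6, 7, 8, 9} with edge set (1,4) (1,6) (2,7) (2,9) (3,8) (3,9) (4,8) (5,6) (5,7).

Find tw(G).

A width-2 tree decomposition is:
Bags: B1 = {2, 7, 9}  B2 = {5, 7, 9}  B3 = {5, 6, 9}  B4 = {1, 6, 9}  B5 = {1, 4, 9}  B6 = {4, 8, 9}  B7 = {3, 8, 9}
Tree: B1–B2, B2–B3, B3–B4, B4–B5, B5–B6, B6–B7
The largest bag has 3 vertices, giving width 2; this decomposition certifies tw(G) ≤ 2. Since 9–2–7–5–6–1–4–8–3–9 is a cycle in G, G is not acyclic. Forests are exactly the graphs of treewidth ≤ 1, so tw(G) ≥ 2. Therefore the treewidth is 2.

2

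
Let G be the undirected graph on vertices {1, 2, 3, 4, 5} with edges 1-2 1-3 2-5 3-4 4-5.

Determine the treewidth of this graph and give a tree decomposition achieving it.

The largest bag has 3 vertices, giving width 2; this decomposition certifies tw(G) ≤ 2. The edges 5–2–1–3–4–5 form a cycle, so G is not a tree and its treewidth is at least 2. Therefore the treewidth is 2.

Treewidth 2.
One optimal decomposition is:
Bags: B1 = {1, 2, 5}  B2 = {1, 3, 5}  B3 = {3, 4, 5}
Tree: B1–B2, B2–B3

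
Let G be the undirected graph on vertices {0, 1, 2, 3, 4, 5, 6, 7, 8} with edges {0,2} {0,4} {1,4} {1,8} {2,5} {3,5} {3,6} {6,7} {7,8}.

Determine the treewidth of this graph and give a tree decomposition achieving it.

Treewidth 2.
Bags: B1 = {0, 2, 5}  B2 = {0, 4, 5}  B3 = {1, 4, 5}  B4 = {1, 5, 8}  B5 = {5, 7, 8}  B6 = {5, 6, 7}  B7 = {3, 5, 6}
Tree: B1–B2, B2–B3, B3–B4, B4–B5, B5–B6, B6–B7

The largest bag has 3 vertices, giving width 2; this decomposition certifies tw(G) ≤ 2. For the lower bound, G contains the cycle 5–2–0–4–1–8–7–6–3–5, so G is not a forest; only forests have treewidth ≤ 1, hence tw(G) ≥ 2. The upper and lower bounds meet at 2, so that is the treewidth.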